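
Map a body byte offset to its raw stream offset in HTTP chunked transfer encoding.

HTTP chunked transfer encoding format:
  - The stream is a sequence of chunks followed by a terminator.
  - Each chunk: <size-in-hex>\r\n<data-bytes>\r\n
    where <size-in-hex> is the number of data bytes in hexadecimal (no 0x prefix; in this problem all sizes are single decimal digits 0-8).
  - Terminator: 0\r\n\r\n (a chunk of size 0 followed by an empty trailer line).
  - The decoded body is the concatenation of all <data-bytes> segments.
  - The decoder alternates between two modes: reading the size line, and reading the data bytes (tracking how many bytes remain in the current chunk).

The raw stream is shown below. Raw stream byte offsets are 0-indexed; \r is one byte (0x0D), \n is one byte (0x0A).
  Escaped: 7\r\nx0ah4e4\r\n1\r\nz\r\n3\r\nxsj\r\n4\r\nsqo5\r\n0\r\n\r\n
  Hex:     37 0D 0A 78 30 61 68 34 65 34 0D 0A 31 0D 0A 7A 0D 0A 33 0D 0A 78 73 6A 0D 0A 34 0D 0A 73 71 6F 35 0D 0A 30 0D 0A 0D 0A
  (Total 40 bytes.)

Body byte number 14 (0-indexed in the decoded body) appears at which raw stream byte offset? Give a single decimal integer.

Chunk 1: stream[0..1]='7' size=0x7=7, data at stream[3..10]='x0ah4e4' -> body[0..7], body so far='x0ah4e4'
Chunk 2: stream[12..13]='1' size=0x1=1, data at stream[15..16]='z' -> body[7..8], body so far='x0ah4e4z'
Chunk 3: stream[18..19]='3' size=0x3=3, data at stream[21..24]='xsj' -> body[8..11], body so far='x0ah4e4zxsj'
Chunk 4: stream[26..27]='4' size=0x4=4, data at stream[29..33]='sqo5' -> body[11..15], body so far='x0ah4e4zxsjsqo5'
Chunk 5: stream[35..36]='0' size=0 (terminator). Final body='x0ah4e4zxsjsqo5' (15 bytes)
Body byte 14 at stream offset 32

Answer: 32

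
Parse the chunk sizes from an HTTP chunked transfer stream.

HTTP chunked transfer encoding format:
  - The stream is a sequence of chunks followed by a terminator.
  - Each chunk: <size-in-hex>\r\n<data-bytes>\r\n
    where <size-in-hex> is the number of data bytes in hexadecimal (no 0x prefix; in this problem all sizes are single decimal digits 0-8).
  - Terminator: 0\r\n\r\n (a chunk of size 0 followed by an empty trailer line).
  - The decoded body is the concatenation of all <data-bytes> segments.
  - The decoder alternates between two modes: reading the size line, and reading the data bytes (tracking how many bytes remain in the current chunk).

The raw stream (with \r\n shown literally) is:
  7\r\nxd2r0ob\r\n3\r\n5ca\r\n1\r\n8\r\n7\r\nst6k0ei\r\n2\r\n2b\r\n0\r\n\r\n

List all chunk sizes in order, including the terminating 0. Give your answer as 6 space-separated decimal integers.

Chunk 1: stream[0..1]='7' size=0x7=7, data at stream[3..10]='xd2r0ob' -> body[0..7], body so far='xd2r0ob'
Chunk 2: stream[12..13]='3' size=0x3=3, data at stream[15..18]='5ca' -> body[7..10], body so far='xd2r0ob5ca'
Chunk 3: stream[20..21]='1' size=0x1=1, data at stream[23..24]='8' -> body[10..11], body so far='xd2r0ob5ca8'
Chunk 4: stream[26..27]='7' size=0x7=7, data at stream[29..36]='st6k0ei' -> body[11..18], body so far='xd2r0ob5ca8st6k0ei'
Chunk 5: stream[38..39]='2' size=0x2=2, data at stream[41..43]='2b' -> body[18..20], body so far='xd2r0ob5ca8st6k0ei2b'
Chunk 6: stream[45..46]='0' size=0 (terminator). Final body='xd2r0ob5ca8st6k0ei2b' (20 bytes)

Answer: 7 3 1 7 2 0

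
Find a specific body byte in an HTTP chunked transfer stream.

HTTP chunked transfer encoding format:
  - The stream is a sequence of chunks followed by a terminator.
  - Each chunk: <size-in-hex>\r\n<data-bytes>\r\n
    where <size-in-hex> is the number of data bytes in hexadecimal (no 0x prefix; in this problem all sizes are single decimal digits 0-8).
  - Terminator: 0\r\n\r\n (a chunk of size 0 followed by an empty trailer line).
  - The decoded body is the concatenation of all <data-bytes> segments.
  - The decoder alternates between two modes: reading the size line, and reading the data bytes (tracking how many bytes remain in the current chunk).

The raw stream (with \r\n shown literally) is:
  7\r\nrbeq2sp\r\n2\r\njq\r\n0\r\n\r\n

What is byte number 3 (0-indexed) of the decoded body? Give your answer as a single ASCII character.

Chunk 1: stream[0..1]='7' size=0x7=7, data at stream[3..10]='rbeq2sp' -> body[0..7], body so far='rbeq2sp'
Chunk 2: stream[12..13]='2' size=0x2=2, data at stream[15..17]='jq' -> body[7..9], body so far='rbeq2spjq'
Chunk 3: stream[19..20]='0' size=0 (terminator). Final body='rbeq2spjq' (9 bytes)
Body byte 3 = 'q'

Answer: q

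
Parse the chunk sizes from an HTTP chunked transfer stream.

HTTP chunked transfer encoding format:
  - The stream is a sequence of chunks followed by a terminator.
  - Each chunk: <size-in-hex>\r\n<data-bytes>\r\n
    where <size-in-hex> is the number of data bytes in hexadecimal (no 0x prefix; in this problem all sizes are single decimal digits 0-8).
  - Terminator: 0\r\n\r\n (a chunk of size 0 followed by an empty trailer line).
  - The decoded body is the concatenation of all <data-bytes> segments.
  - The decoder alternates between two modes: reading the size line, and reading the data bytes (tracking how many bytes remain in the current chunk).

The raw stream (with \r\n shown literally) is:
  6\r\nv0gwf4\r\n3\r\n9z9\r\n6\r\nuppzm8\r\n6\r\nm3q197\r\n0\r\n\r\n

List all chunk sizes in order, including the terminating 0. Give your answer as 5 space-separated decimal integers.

Answer: 6 3 6 6 0

Derivation:
Chunk 1: stream[0..1]='6' size=0x6=6, data at stream[3..9]='v0gwf4' -> body[0..6], body so far='v0gwf4'
Chunk 2: stream[11..12]='3' size=0x3=3, data at stream[14..17]='9z9' -> body[6..9], body so far='v0gwf49z9'
Chunk 3: stream[19..20]='6' size=0x6=6, data at stream[22..28]='uppzm8' -> body[9..15], body so far='v0gwf49z9uppzm8'
Chunk 4: stream[30..31]='6' size=0x6=6, data at stream[33..39]='m3q197' -> body[15..21], body so far='v0gwf49z9uppzm8m3q197'
Chunk 5: stream[41..42]='0' size=0 (terminator). Final body='v0gwf49z9uppzm8m3q197' (21 bytes)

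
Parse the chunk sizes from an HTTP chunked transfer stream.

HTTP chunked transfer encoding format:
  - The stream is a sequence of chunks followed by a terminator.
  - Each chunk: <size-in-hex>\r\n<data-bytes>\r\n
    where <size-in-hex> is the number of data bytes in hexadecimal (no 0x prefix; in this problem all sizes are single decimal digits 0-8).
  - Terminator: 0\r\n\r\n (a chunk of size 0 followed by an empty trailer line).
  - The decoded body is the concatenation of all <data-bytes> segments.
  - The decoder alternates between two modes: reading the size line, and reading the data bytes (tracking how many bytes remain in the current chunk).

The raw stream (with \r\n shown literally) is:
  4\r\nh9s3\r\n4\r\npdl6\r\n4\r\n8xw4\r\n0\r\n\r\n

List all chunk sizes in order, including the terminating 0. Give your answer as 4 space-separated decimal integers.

Answer: 4 4 4 0

Derivation:
Chunk 1: stream[0..1]='4' size=0x4=4, data at stream[3..7]='h9s3' -> body[0..4], body so far='h9s3'
Chunk 2: stream[9..10]='4' size=0x4=4, data at stream[12..16]='pdl6' -> body[4..8], body so far='h9s3pdl6'
Chunk 3: stream[18..19]='4' size=0x4=4, data at stream[21..25]='8xw4' -> body[8..12], body so far='h9s3pdl68xw4'
Chunk 4: stream[27..28]='0' size=0 (terminator). Final body='h9s3pdl68xw4' (12 bytes)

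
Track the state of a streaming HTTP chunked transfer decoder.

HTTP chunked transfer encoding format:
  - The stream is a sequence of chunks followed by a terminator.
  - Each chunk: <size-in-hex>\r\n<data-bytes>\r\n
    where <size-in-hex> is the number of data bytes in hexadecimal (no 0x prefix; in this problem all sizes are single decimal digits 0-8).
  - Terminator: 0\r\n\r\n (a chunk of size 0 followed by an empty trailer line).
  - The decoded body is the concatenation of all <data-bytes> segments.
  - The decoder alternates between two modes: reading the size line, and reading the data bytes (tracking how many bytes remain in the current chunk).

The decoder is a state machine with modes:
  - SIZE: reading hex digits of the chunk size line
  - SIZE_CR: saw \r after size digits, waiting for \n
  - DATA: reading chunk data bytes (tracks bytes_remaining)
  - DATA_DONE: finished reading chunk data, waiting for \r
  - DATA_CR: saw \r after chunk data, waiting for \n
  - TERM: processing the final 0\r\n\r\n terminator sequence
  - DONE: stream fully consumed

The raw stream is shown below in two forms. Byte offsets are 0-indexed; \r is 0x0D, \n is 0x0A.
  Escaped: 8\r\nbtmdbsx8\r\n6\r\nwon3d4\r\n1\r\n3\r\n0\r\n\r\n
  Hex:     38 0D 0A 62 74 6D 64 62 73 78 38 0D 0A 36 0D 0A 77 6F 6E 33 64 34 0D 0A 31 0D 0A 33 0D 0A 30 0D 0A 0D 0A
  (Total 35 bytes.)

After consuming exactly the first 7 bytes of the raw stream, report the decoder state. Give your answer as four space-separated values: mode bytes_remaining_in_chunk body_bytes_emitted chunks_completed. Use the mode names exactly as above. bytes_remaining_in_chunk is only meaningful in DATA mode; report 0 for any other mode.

Answer: DATA 4 4 0

Derivation:
Byte 0 = '8': mode=SIZE remaining=0 emitted=0 chunks_done=0
Byte 1 = 0x0D: mode=SIZE_CR remaining=0 emitted=0 chunks_done=0
Byte 2 = 0x0A: mode=DATA remaining=8 emitted=0 chunks_done=0
Byte 3 = 'b': mode=DATA remaining=7 emitted=1 chunks_done=0
Byte 4 = 't': mode=DATA remaining=6 emitted=2 chunks_done=0
Byte 5 = 'm': mode=DATA remaining=5 emitted=3 chunks_done=0
Byte 6 = 'd': mode=DATA remaining=4 emitted=4 chunks_done=0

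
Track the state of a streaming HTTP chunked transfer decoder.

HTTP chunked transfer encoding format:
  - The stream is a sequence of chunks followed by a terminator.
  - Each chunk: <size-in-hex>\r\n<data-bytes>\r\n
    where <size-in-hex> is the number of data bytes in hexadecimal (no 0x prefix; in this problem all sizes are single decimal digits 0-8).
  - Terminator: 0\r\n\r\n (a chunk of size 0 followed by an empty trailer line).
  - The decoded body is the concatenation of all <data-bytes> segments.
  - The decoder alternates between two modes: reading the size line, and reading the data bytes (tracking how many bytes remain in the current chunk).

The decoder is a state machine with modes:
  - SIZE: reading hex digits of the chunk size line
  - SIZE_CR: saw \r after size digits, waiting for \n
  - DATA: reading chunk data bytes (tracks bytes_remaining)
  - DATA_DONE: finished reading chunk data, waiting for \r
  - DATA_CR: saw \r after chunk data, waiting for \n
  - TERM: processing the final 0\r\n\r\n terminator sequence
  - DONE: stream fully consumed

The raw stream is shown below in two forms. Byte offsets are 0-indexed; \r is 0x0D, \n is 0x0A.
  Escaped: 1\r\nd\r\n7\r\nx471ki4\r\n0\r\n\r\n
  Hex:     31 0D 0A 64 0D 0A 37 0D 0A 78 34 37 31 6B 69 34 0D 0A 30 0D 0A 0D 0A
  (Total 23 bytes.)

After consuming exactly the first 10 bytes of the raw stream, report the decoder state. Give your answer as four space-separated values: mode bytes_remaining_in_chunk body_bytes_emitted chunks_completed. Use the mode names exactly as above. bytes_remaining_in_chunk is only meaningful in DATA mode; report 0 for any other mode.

Byte 0 = '1': mode=SIZE remaining=0 emitted=0 chunks_done=0
Byte 1 = 0x0D: mode=SIZE_CR remaining=0 emitted=0 chunks_done=0
Byte 2 = 0x0A: mode=DATA remaining=1 emitted=0 chunks_done=0
Byte 3 = 'd': mode=DATA_DONE remaining=0 emitted=1 chunks_done=0
Byte 4 = 0x0D: mode=DATA_CR remaining=0 emitted=1 chunks_done=0
Byte 5 = 0x0A: mode=SIZE remaining=0 emitted=1 chunks_done=1
Byte 6 = '7': mode=SIZE remaining=0 emitted=1 chunks_done=1
Byte 7 = 0x0D: mode=SIZE_CR remaining=0 emitted=1 chunks_done=1
Byte 8 = 0x0A: mode=DATA remaining=7 emitted=1 chunks_done=1
Byte 9 = 'x': mode=DATA remaining=6 emitted=2 chunks_done=1

Answer: DATA 6 2 1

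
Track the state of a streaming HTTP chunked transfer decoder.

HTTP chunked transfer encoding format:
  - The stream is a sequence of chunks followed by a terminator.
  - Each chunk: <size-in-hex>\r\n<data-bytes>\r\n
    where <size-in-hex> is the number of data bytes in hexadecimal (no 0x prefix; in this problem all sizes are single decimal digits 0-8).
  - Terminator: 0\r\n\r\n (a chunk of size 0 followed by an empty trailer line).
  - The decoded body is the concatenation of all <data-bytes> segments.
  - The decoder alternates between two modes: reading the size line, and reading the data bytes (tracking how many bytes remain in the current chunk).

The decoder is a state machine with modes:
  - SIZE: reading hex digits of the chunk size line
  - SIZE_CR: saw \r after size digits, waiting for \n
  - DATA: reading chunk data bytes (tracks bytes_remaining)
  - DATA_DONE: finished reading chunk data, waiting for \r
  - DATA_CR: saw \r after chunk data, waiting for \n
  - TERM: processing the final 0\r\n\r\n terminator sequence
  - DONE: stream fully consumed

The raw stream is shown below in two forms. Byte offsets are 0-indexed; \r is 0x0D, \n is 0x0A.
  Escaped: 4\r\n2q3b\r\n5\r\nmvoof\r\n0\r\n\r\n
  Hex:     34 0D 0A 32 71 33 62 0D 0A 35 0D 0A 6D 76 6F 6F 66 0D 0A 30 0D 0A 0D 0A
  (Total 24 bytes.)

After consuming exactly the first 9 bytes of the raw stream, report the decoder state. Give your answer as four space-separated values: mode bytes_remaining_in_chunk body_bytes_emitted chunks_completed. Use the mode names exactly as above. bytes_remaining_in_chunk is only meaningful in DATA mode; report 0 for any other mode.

Answer: SIZE 0 4 1

Derivation:
Byte 0 = '4': mode=SIZE remaining=0 emitted=0 chunks_done=0
Byte 1 = 0x0D: mode=SIZE_CR remaining=0 emitted=0 chunks_done=0
Byte 2 = 0x0A: mode=DATA remaining=4 emitted=0 chunks_done=0
Byte 3 = '2': mode=DATA remaining=3 emitted=1 chunks_done=0
Byte 4 = 'q': mode=DATA remaining=2 emitted=2 chunks_done=0
Byte 5 = '3': mode=DATA remaining=1 emitted=3 chunks_done=0
Byte 6 = 'b': mode=DATA_DONE remaining=0 emitted=4 chunks_done=0
Byte 7 = 0x0D: mode=DATA_CR remaining=0 emitted=4 chunks_done=0
Byte 8 = 0x0A: mode=SIZE remaining=0 emitted=4 chunks_done=1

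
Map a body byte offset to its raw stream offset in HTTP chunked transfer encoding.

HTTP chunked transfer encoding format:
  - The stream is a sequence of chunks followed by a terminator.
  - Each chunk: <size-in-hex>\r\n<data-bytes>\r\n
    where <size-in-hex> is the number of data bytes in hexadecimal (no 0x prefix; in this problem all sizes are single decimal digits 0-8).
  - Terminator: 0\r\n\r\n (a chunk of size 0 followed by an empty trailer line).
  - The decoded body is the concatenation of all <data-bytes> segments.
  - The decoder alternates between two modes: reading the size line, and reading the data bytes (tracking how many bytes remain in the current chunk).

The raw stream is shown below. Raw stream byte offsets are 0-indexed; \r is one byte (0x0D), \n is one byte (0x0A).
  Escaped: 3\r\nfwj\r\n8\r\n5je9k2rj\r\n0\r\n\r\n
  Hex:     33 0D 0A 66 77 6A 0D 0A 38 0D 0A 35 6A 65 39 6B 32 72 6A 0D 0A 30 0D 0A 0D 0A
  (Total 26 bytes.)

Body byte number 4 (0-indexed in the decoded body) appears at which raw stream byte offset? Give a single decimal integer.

Answer: 12

Derivation:
Chunk 1: stream[0..1]='3' size=0x3=3, data at stream[3..6]='fwj' -> body[0..3], body so far='fwj'
Chunk 2: stream[8..9]='8' size=0x8=8, data at stream[11..19]='5je9k2rj' -> body[3..11], body so far='fwj5je9k2rj'
Chunk 3: stream[21..22]='0' size=0 (terminator). Final body='fwj5je9k2rj' (11 bytes)
Body byte 4 at stream offset 12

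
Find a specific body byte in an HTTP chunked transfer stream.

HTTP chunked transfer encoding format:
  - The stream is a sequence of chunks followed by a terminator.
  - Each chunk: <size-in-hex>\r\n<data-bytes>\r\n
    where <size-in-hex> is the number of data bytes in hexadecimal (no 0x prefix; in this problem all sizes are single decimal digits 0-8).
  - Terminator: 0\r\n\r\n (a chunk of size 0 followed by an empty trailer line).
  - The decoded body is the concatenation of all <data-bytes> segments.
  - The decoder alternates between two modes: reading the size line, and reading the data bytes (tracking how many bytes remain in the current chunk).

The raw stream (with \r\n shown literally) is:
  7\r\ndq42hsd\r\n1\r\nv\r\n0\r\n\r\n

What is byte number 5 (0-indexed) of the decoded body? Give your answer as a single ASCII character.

Answer: s

Derivation:
Chunk 1: stream[0..1]='7' size=0x7=7, data at stream[3..10]='dq42hsd' -> body[0..7], body so far='dq42hsd'
Chunk 2: stream[12..13]='1' size=0x1=1, data at stream[15..16]='v' -> body[7..8], body so far='dq42hsdv'
Chunk 3: stream[18..19]='0' size=0 (terminator). Final body='dq42hsdv' (8 bytes)
Body byte 5 = 's'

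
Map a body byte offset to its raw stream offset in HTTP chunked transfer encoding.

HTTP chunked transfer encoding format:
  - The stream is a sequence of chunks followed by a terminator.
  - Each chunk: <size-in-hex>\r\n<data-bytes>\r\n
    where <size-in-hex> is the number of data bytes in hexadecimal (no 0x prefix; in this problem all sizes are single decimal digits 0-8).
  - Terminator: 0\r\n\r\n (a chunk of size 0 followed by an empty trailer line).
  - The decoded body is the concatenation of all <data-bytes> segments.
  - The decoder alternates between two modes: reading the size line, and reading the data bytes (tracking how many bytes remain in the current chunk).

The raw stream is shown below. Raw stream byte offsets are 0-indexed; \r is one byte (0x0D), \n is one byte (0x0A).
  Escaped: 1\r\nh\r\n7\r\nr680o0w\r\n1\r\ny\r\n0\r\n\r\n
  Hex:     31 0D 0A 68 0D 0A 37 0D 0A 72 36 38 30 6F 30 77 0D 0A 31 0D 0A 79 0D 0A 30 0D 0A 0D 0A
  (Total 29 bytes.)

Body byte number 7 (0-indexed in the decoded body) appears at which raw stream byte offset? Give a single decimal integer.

Answer: 15

Derivation:
Chunk 1: stream[0..1]='1' size=0x1=1, data at stream[3..4]='h' -> body[0..1], body so far='h'
Chunk 2: stream[6..7]='7' size=0x7=7, data at stream[9..16]='r680o0w' -> body[1..8], body so far='hr680o0w'
Chunk 3: stream[18..19]='1' size=0x1=1, data at stream[21..22]='y' -> body[8..9], body so far='hr680o0wy'
Chunk 4: stream[24..25]='0' size=0 (terminator). Final body='hr680o0wy' (9 bytes)
Body byte 7 at stream offset 15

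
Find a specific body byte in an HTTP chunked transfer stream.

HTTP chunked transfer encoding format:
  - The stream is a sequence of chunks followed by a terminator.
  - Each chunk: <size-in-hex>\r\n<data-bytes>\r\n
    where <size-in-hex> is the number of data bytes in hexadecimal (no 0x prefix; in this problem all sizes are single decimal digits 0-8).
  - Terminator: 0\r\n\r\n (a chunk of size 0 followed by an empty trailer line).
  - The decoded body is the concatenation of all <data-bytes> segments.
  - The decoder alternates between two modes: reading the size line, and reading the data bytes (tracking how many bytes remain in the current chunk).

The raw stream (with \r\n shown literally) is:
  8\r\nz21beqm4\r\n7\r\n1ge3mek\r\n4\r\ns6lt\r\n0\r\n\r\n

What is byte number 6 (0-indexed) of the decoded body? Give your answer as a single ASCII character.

Chunk 1: stream[0..1]='8' size=0x8=8, data at stream[3..11]='z21beqm4' -> body[0..8], body so far='z21beqm4'
Chunk 2: stream[13..14]='7' size=0x7=7, data at stream[16..23]='1ge3mek' -> body[8..15], body so far='z21beqm41ge3mek'
Chunk 3: stream[25..26]='4' size=0x4=4, data at stream[28..32]='s6lt' -> body[15..19], body so far='z21beqm41ge3meks6lt'
Chunk 4: stream[34..35]='0' size=0 (terminator). Final body='z21beqm41ge3meks6lt' (19 bytes)
Body byte 6 = 'm'

Answer: m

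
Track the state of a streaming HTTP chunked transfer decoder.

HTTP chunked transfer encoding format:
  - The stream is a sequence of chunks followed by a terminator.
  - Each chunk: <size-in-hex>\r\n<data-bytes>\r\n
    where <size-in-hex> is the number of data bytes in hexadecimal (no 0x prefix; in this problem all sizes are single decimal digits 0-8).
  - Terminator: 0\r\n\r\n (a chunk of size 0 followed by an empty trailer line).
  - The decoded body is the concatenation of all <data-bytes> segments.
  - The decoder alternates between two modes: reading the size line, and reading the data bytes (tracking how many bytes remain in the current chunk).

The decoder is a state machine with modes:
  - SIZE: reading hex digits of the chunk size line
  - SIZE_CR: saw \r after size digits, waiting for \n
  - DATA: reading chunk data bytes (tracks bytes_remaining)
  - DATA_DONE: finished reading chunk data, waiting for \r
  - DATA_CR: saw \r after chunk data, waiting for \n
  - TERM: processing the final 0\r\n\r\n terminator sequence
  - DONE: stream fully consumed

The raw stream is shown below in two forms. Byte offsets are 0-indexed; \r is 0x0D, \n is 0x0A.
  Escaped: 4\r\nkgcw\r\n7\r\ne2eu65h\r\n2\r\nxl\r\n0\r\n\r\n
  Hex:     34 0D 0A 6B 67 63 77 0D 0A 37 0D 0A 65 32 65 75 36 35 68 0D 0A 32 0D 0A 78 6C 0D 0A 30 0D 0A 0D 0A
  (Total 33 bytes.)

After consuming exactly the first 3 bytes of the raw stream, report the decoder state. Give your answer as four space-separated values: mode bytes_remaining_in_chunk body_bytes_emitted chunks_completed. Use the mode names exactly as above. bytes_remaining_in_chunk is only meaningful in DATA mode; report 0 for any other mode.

Byte 0 = '4': mode=SIZE remaining=0 emitted=0 chunks_done=0
Byte 1 = 0x0D: mode=SIZE_CR remaining=0 emitted=0 chunks_done=0
Byte 2 = 0x0A: mode=DATA remaining=4 emitted=0 chunks_done=0

Answer: DATA 4 0 0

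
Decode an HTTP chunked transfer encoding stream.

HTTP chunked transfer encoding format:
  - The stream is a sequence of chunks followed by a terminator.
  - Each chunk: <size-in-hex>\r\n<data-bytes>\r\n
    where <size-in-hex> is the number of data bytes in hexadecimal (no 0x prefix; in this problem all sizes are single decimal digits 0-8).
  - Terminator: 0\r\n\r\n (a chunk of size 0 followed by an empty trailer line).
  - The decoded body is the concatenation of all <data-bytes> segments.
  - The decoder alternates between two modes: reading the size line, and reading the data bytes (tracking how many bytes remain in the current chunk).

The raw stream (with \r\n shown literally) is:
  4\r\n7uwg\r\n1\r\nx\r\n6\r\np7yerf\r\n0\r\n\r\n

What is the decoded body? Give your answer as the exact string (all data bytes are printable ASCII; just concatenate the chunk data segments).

Chunk 1: stream[0..1]='4' size=0x4=4, data at stream[3..7]='7uwg' -> body[0..4], body so far='7uwg'
Chunk 2: stream[9..10]='1' size=0x1=1, data at stream[12..13]='x' -> body[4..5], body so far='7uwgx'
Chunk 3: stream[15..16]='6' size=0x6=6, data at stream[18..24]='p7yerf' -> body[5..11], body so far='7uwgxp7yerf'
Chunk 4: stream[26..27]='0' size=0 (terminator). Final body='7uwgxp7yerf' (11 bytes)

Answer: 7uwgxp7yerf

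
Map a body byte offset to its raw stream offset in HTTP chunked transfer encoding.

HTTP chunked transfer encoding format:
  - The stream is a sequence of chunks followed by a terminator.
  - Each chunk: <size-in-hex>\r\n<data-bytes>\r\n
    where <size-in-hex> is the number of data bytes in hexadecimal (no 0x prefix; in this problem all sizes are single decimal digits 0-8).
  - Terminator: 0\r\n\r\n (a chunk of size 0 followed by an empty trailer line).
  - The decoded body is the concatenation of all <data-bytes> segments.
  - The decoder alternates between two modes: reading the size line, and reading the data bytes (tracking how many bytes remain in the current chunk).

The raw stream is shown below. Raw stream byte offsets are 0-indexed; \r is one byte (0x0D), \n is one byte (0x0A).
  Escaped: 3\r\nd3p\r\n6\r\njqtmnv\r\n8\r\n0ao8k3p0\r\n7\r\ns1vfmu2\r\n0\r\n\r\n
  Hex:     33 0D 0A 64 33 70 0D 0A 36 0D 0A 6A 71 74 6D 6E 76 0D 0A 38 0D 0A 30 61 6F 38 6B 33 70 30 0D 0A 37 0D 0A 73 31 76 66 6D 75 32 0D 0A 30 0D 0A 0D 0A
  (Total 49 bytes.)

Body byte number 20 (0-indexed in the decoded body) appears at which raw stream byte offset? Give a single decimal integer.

Answer: 38

Derivation:
Chunk 1: stream[0..1]='3' size=0x3=3, data at stream[3..6]='d3p' -> body[0..3], body so far='d3p'
Chunk 2: stream[8..9]='6' size=0x6=6, data at stream[11..17]='jqtmnv' -> body[3..9], body so far='d3pjqtmnv'
Chunk 3: stream[19..20]='8' size=0x8=8, data at stream[22..30]='0ao8k3p0' -> body[9..17], body so far='d3pjqtmnv0ao8k3p0'
Chunk 4: stream[32..33]='7' size=0x7=7, data at stream[35..42]='s1vfmu2' -> body[17..24], body so far='d3pjqtmnv0ao8k3p0s1vfmu2'
Chunk 5: stream[44..45]='0' size=0 (terminator). Final body='d3pjqtmnv0ao8k3p0s1vfmu2' (24 bytes)
Body byte 20 at stream offset 38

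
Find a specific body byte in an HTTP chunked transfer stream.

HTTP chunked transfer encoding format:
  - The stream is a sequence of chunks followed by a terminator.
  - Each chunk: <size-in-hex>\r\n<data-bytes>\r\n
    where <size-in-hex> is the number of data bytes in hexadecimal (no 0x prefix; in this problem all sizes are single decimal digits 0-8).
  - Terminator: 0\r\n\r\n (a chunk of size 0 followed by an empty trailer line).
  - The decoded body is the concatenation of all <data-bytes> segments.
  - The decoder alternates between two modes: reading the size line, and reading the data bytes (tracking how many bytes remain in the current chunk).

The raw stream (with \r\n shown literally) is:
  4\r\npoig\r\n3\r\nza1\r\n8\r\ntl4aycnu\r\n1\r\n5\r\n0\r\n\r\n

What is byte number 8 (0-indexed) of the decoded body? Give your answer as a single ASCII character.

Chunk 1: stream[0..1]='4' size=0x4=4, data at stream[3..7]='poig' -> body[0..4], body so far='poig'
Chunk 2: stream[9..10]='3' size=0x3=3, data at stream[12..15]='za1' -> body[4..7], body so far='poigza1'
Chunk 3: stream[17..18]='8' size=0x8=8, data at stream[20..28]='tl4aycnu' -> body[7..15], body so far='poigza1tl4aycnu'
Chunk 4: stream[30..31]='1' size=0x1=1, data at stream[33..34]='5' -> body[15..16], body so far='poigza1tl4aycnu5'
Chunk 5: stream[36..37]='0' size=0 (terminator). Final body='poigza1tl4aycnu5' (16 bytes)
Body byte 8 = 'l'

Answer: l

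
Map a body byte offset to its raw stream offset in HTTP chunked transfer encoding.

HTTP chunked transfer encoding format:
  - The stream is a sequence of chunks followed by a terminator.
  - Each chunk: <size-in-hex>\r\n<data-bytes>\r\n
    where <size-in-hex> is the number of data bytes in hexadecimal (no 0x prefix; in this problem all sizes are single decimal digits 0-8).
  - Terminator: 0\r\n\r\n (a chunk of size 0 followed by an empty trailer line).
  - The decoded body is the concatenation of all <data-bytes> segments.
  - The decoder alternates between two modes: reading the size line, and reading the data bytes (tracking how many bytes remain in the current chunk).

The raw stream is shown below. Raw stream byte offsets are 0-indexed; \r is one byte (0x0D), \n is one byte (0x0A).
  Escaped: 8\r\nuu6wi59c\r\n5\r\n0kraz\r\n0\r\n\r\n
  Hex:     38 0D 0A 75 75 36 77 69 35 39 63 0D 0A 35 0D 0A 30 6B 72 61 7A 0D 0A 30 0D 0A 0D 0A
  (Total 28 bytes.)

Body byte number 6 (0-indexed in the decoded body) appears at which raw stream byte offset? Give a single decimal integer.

Chunk 1: stream[0..1]='8' size=0x8=8, data at stream[3..11]='uu6wi59c' -> body[0..8], body so far='uu6wi59c'
Chunk 2: stream[13..14]='5' size=0x5=5, data at stream[16..21]='0kraz' -> body[8..13], body so far='uu6wi59c0kraz'
Chunk 3: stream[23..24]='0' size=0 (terminator). Final body='uu6wi59c0kraz' (13 bytes)
Body byte 6 at stream offset 9

Answer: 9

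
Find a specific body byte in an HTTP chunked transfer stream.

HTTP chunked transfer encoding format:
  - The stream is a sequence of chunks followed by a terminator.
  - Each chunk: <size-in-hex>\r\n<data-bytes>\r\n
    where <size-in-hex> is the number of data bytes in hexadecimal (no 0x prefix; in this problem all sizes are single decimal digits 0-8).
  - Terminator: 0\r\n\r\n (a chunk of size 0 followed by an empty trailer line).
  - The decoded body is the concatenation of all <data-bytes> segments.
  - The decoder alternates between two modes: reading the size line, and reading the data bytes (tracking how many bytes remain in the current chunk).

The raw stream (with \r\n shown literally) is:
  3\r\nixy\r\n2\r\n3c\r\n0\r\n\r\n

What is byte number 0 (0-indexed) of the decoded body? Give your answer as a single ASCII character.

Chunk 1: stream[0..1]='3' size=0x3=3, data at stream[3..6]='ixy' -> body[0..3], body so far='ixy'
Chunk 2: stream[8..9]='2' size=0x2=2, data at stream[11..13]='3c' -> body[3..5], body so far='ixy3c'
Chunk 3: stream[15..16]='0' size=0 (terminator). Final body='ixy3c' (5 bytes)
Body byte 0 = 'i'

Answer: i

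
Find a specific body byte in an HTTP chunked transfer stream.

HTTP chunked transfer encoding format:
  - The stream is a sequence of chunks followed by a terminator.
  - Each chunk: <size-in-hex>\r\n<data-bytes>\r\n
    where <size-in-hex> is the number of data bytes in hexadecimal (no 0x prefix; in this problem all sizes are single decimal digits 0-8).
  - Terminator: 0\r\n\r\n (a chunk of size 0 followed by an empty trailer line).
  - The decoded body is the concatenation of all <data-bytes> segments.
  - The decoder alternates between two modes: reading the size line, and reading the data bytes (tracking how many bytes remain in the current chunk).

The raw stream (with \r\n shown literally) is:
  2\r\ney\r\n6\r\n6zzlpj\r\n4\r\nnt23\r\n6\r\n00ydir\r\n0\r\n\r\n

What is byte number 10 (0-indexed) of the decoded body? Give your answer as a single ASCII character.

Chunk 1: stream[0..1]='2' size=0x2=2, data at stream[3..5]='ey' -> body[0..2], body so far='ey'
Chunk 2: stream[7..8]='6' size=0x6=6, data at stream[10..16]='6zzlpj' -> body[2..8], body so far='ey6zzlpj'
Chunk 3: stream[18..19]='4' size=0x4=4, data at stream[21..25]='nt23' -> body[8..12], body so far='ey6zzlpjnt23'
Chunk 4: stream[27..28]='6' size=0x6=6, data at stream[30..36]='00ydir' -> body[12..18], body so far='ey6zzlpjnt2300ydir'
Chunk 5: stream[38..39]='0' size=0 (terminator). Final body='ey6zzlpjnt2300ydir' (18 bytes)
Body byte 10 = '2'

Answer: 2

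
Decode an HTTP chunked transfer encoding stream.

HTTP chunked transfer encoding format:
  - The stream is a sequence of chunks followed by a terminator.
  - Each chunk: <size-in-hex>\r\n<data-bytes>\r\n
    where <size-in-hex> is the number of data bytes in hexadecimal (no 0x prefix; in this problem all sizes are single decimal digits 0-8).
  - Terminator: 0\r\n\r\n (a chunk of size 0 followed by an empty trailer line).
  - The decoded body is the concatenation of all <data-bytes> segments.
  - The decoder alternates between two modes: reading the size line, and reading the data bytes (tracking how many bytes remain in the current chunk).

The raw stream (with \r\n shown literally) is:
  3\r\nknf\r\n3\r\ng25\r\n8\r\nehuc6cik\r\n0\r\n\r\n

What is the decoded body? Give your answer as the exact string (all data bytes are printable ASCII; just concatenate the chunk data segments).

Answer: knfg25ehuc6cik

Derivation:
Chunk 1: stream[0..1]='3' size=0x3=3, data at stream[3..6]='knf' -> body[0..3], body so far='knf'
Chunk 2: stream[8..9]='3' size=0x3=3, data at stream[11..14]='g25' -> body[3..6], body so far='knfg25'
Chunk 3: stream[16..17]='8' size=0x8=8, data at stream[19..27]='ehuc6cik' -> body[6..14], body so far='knfg25ehuc6cik'
Chunk 4: stream[29..30]='0' size=0 (terminator). Final body='knfg25ehuc6cik' (14 bytes)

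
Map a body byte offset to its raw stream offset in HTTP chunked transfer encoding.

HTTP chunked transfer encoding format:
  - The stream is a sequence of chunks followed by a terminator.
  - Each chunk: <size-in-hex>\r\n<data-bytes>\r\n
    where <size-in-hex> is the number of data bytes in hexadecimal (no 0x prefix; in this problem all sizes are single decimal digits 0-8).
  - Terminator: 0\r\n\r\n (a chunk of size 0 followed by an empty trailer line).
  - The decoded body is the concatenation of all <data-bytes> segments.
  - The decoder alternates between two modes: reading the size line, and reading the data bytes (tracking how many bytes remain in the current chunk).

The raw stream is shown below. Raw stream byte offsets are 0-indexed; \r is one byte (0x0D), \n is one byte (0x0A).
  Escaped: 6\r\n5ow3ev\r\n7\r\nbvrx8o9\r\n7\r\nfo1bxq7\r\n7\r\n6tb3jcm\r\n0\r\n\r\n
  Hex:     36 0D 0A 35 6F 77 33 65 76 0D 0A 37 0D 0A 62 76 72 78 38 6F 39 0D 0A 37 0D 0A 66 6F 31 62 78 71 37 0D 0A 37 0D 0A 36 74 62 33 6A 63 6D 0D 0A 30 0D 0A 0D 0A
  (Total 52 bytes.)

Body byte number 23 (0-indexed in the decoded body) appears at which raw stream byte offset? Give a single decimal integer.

Answer: 41

Derivation:
Chunk 1: stream[0..1]='6' size=0x6=6, data at stream[3..9]='5ow3ev' -> body[0..6], body so far='5ow3ev'
Chunk 2: stream[11..12]='7' size=0x7=7, data at stream[14..21]='bvrx8o9' -> body[6..13], body so far='5ow3evbvrx8o9'
Chunk 3: stream[23..24]='7' size=0x7=7, data at stream[26..33]='fo1bxq7' -> body[13..20], body so far='5ow3evbvrx8o9fo1bxq7'
Chunk 4: stream[35..36]='7' size=0x7=7, data at stream[38..45]='6tb3jcm' -> body[20..27], body so far='5ow3evbvrx8o9fo1bxq76tb3jcm'
Chunk 5: stream[47..48]='0' size=0 (terminator). Final body='5ow3evbvrx8o9fo1bxq76tb3jcm' (27 bytes)
Body byte 23 at stream offset 41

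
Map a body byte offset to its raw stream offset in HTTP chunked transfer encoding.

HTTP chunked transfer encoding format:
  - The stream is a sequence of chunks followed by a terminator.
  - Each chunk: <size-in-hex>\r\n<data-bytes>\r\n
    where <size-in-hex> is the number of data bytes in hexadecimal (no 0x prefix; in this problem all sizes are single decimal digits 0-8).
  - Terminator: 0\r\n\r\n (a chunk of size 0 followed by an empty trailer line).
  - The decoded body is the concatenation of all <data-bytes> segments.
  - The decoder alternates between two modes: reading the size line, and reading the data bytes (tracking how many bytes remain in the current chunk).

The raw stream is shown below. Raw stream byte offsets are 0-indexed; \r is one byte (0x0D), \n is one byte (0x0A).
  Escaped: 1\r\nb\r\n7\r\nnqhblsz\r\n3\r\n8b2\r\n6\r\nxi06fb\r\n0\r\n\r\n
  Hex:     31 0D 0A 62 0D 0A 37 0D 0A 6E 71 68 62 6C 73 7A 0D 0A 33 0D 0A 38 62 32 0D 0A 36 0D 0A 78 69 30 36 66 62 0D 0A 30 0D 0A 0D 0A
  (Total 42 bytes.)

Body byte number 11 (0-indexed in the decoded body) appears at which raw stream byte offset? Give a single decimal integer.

Chunk 1: stream[0..1]='1' size=0x1=1, data at stream[3..4]='b' -> body[0..1], body so far='b'
Chunk 2: stream[6..7]='7' size=0x7=7, data at stream[9..16]='nqhblsz' -> body[1..8], body so far='bnqhblsz'
Chunk 3: stream[18..19]='3' size=0x3=3, data at stream[21..24]='8b2' -> body[8..11], body so far='bnqhblsz8b2'
Chunk 4: stream[26..27]='6' size=0x6=6, data at stream[29..35]='xi06fb' -> body[11..17], body so far='bnqhblsz8b2xi06fb'
Chunk 5: stream[37..38]='0' size=0 (terminator). Final body='bnqhblsz8b2xi06fb' (17 bytes)
Body byte 11 at stream offset 29

Answer: 29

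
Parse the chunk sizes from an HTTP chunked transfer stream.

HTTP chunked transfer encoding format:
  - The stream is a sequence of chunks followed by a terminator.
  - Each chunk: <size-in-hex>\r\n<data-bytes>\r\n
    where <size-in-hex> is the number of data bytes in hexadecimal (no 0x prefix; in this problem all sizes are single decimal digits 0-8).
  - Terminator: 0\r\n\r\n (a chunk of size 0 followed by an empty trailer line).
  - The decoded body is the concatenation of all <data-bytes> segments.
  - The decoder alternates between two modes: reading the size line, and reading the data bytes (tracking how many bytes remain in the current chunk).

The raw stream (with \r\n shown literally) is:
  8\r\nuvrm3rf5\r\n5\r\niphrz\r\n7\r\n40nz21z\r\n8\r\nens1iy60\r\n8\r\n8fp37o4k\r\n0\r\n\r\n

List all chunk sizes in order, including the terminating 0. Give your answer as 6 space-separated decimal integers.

Answer: 8 5 7 8 8 0

Derivation:
Chunk 1: stream[0..1]='8' size=0x8=8, data at stream[3..11]='uvrm3rf5' -> body[0..8], body so far='uvrm3rf5'
Chunk 2: stream[13..14]='5' size=0x5=5, data at stream[16..21]='iphrz' -> body[8..13], body so far='uvrm3rf5iphrz'
Chunk 3: stream[23..24]='7' size=0x7=7, data at stream[26..33]='40nz21z' -> body[13..20], body so far='uvrm3rf5iphrz40nz21z'
Chunk 4: stream[35..36]='8' size=0x8=8, data at stream[38..46]='ens1iy60' -> body[20..28], body so far='uvrm3rf5iphrz40nz21zens1iy60'
Chunk 5: stream[48..49]='8' size=0x8=8, data at stream[51..59]='8fp37o4k' -> body[28..36], body so far='uvrm3rf5iphrz40nz21zens1iy608fp37o4k'
Chunk 6: stream[61..62]='0' size=0 (terminator). Final body='uvrm3rf5iphrz40nz21zens1iy608fp37o4k' (36 bytes)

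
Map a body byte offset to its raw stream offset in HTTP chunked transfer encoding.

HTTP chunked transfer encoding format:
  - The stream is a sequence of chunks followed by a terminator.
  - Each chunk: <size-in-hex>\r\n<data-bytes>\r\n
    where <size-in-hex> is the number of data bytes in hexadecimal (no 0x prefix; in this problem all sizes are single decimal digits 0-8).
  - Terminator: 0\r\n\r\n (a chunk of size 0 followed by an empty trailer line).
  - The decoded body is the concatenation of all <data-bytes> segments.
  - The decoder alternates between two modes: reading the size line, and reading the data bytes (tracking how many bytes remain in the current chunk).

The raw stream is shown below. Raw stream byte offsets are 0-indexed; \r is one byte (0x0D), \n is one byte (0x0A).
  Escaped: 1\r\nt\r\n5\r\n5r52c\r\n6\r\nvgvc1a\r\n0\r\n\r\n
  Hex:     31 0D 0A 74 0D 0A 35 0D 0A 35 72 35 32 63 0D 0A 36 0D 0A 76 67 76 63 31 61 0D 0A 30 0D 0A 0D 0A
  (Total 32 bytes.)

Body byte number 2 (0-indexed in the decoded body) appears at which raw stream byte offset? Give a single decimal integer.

Answer: 10

Derivation:
Chunk 1: stream[0..1]='1' size=0x1=1, data at stream[3..4]='t' -> body[0..1], body so far='t'
Chunk 2: stream[6..7]='5' size=0x5=5, data at stream[9..14]='5r52c' -> body[1..6], body so far='t5r52c'
Chunk 3: stream[16..17]='6' size=0x6=6, data at stream[19..25]='vgvc1a' -> body[6..12], body so far='t5r52cvgvc1a'
Chunk 4: stream[27..28]='0' size=0 (terminator). Final body='t5r52cvgvc1a' (12 bytes)
Body byte 2 at stream offset 10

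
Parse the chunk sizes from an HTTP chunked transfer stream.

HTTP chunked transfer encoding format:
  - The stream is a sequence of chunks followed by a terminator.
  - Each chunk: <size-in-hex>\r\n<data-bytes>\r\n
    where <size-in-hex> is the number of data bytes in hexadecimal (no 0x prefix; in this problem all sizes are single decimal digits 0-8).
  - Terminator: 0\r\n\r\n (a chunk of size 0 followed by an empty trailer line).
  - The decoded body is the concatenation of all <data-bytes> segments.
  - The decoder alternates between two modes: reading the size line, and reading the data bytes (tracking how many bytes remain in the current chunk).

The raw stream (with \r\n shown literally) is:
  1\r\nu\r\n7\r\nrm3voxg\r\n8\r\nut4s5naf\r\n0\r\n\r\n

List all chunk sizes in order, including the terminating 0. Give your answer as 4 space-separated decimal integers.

Chunk 1: stream[0..1]='1' size=0x1=1, data at stream[3..4]='u' -> body[0..1], body so far='u'
Chunk 2: stream[6..7]='7' size=0x7=7, data at stream[9..16]='rm3voxg' -> body[1..8], body so far='urm3voxg'
Chunk 3: stream[18..19]='8' size=0x8=8, data at stream[21..29]='ut4s5naf' -> body[8..16], body so far='urm3voxgut4s5naf'
Chunk 4: stream[31..32]='0' size=0 (terminator). Final body='urm3voxgut4s5naf' (16 bytes)

Answer: 1 7 8 0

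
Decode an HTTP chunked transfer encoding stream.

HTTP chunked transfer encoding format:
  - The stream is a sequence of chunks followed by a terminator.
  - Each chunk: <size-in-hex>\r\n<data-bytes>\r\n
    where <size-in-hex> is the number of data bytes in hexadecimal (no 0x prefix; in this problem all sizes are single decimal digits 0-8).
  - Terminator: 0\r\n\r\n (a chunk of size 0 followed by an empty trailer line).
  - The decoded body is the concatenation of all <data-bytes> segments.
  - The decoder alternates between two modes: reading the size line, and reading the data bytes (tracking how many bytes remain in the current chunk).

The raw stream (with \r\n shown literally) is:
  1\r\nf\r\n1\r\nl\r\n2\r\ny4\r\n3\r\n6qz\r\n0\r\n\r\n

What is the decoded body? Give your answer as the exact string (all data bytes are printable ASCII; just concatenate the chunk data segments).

Answer: fly46qz

Derivation:
Chunk 1: stream[0..1]='1' size=0x1=1, data at stream[3..4]='f' -> body[0..1], body so far='f'
Chunk 2: stream[6..7]='1' size=0x1=1, data at stream[9..10]='l' -> body[1..2], body so far='fl'
Chunk 3: stream[12..13]='2' size=0x2=2, data at stream[15..17]='y4' -> body[2..4], body so far='fly4'
Chunk 4: stream[19..20]='3' size=0x3=3, data at stream[22..25]='6qz' -> body[4..7], body so far='fly46qz'
Chunk 5: stream[27..28]='0' size=0 (terminator). Final body='fly46qz' (7 bytes)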